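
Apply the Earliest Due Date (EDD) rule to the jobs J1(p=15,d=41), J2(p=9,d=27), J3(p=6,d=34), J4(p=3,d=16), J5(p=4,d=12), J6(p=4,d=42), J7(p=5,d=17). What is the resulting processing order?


EDD: sort by earliest due date
  J5: d=12, p=4
  J4: d=16, p=3
  J7: d=17, p=5
  J2: d=27, p=9
  J3: d=34, p=6
  J1: d=41, p=15
  J6: d=42, p=4
Order: J5 → J4 → J7 → J2 → J3 → J1 → J6


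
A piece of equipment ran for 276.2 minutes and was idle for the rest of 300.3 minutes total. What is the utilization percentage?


Utilization = busy / total × 100
= 276.2 / 300.3 × 100
= 92.0%


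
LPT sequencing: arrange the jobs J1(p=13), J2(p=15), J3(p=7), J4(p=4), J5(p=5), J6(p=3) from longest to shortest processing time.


LPT: sort by longest processing time first
  J2: p=15
  J1: p=13
  J3: p=7
  J5: p=5
  J4: p=4
  J6: p=3
Order: J2 → J1 → J3 → J5 → J4 → J6


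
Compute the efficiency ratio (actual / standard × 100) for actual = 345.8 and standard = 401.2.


Efficiency = (actual / standard) × 100
= (345.8 / 401.2) × 100
= 86.2%


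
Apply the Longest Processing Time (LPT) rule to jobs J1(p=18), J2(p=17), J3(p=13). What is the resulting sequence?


LPT: sort by longest processing time first
  J1: p=18
  J2: p=17
  J3: p=13
Order: J1 → J2 → J3


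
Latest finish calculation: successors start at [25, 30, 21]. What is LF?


LF = min of all successor start times
Successors start at: [25, 30, 21]
LF = min(25, 30, 21)
= 21


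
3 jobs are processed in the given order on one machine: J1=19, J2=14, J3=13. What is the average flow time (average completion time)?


Completion times:
  J1: completes at 19
  J2: completes at 33
  J3: completes at 46
Sum = 98
Average = 98/3
= 32.67


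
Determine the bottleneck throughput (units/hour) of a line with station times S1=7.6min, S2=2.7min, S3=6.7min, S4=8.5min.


Bottleneck = longest station time
Station times: [7.6, 2.7, 6.7, 8.5]
Max = 8.5 min
Rate = 60 / 8.5
= 7.06 units/hour (bottleneck: 8.5min)


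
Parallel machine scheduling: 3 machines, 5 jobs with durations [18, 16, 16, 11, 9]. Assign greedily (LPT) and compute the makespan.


Jobs (LPT sorted): [18, 16, 16, 11, 9]
Machines: 3
  J=18 → Machine 1 (load: 0+18=18)
  J=16 → Machine 2 (load: 0+16=16)
  J=16 → Machine 3 (load: 0+16=16)
  J=11 → Machine 2 (load: 16+11=27)
  J=9 → Machine 3 (load: 16+9=25)
Machine loads: [18, 27, 25]
Makespan = max = 27 time units


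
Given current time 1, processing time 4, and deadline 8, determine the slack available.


Slack = due - current_time - processing
= 8 - 1 - 4
= 3


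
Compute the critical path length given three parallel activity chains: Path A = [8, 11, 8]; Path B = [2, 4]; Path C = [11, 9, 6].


Path A: 8 + 11 + 8 = 27
Path B: 2 + 4 = 6
Path C: 11 + 9 + 6 = 26
Critical path = longest = max(27, 6, 26)
= 27 (Path A)


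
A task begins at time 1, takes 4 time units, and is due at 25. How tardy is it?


Completion = start + processing = 1 + 4 = 5
Tardiness = max(0, C - d) = max(0, 5 - 25)
= max(0, -20)
= 0


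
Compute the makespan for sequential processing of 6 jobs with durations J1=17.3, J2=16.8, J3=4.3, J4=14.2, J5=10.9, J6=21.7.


Sequential makespan: sum all processing times
= 17.3 + 16.8 + 4.3 + 14.2 + 10.9 + 21.7
= 85.2 time units


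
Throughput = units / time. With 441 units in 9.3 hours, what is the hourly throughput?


Throughput = units / time
= 441 / 9.3
= 47.4 units/hour


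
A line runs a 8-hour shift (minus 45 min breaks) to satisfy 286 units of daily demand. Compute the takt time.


Available = 8×60 - 45 = 435 min
Takt time = 435 / 286
= 1.52 min/unit


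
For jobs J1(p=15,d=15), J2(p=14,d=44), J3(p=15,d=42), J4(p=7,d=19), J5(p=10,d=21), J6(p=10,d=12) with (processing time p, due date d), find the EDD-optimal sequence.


EDD: sort by earliest due date
  J6: d=12, p=10
  J1: d=15, p=15
  J4: d=19, p=7
  J5: d=21, p=10
  J3: d=42, p=15
  J2: d=44, p=14
Order: J6 → J1 → J4 → J5 → J3 → J2


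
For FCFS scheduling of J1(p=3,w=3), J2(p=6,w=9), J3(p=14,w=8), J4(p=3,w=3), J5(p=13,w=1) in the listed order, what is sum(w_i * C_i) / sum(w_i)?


Completion times:
  J1: C=3, w×C=3×3=9
  J2: C=9, w×C=9×9=81
  J3: C=23, w×C=8×23=184
  J4: C=26, w×C=3×26=78
  J5: C=39, w×C=1×39=39
Sum w×C = 391
Sum w = 24
Weighted avg = 391/24
= 16.29


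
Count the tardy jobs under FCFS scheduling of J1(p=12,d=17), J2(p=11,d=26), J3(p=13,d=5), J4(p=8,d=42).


Completion vs due date:
  J1: C=12, d=17 → on time
  J2: C=23, d=26 → on time
  J3: C=36, d=5 → TARDY
  J4: C=44, d=42 → TARDY
Tardy jobs: J3, J4
Count = 2


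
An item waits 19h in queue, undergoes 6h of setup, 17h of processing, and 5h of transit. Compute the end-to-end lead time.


Lead time = queue + setup + processing + transit
= 19 + 6 + 17 + 5
= 47 hours


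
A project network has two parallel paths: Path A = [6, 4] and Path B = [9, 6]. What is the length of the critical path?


Path A: 6 + 4 = 10
Path B: 9 + 6 = 15
Critical path = longest = max(10, 15)
= 15 (Path B)


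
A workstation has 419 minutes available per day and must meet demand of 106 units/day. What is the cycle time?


Cycle time = available time / demand
= 419 / 106
= 3.95 min/unit


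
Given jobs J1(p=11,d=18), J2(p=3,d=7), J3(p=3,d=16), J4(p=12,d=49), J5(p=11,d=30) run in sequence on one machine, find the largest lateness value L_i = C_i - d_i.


Lateness per job (L = C - d):
  J1: C=11, d=18, L=-7
  J2: C=14, d=7, L=7
  J3: C=17, d=16, L=1
  J4: C=29, d=49, L=-20
  J5: C=40, d=30, L=10
Lmax = max(-7, 7, 1, -20, 10)
= 10


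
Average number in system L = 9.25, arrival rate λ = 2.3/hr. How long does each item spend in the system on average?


Little's law: L = λW → W = L / λ
= 9.25 / 2.3
= 4.02 hours


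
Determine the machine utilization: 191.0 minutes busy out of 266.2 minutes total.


Utilization = busy / total × 100
= 191.0 / 266.2 × 100
= 71.8%


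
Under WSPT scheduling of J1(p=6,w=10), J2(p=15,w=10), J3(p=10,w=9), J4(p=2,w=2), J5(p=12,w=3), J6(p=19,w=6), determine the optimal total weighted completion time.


WSPT order (by p/w): J1 → J4 → J3 → J2 → J6 → J5
  J1: C=6, w·C=10×6=60
  J4: C=8, w·C=2×8=16
  J3: C=18, w·C=9×18=162
  J2: C=33, w·C=10×33=330
  J6: C=52, w·C=6×52=312
  J5: C=64, w·C=3×64=192
Σ w·C = 1072
= 1072


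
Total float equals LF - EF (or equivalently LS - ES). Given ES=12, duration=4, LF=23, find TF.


EF = ES + duration = 12 + 4 = 16
LS = LF - duration = 23 - 4 = 19
Total Float = LF - EF = 23 - 16
(or LS - ES = 19 - 12)
= 7


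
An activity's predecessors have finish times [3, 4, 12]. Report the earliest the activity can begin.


ES = max of all predecessor completion times
Predecessors: [3, 4, 12]
ES = max(3, 4, 12)
= 12


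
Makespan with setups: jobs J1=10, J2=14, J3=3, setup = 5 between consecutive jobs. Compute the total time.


Makespan = Σ processing + (n-1) × setup
= (10 + 14 + 3) + (3-1)×5
= 27 + 10
= 37 time units


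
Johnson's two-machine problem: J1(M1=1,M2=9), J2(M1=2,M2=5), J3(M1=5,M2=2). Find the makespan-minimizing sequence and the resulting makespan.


Johnson's rule:
Group 1 (M1≤M2, sort by M1): ['J1', 'J2']
Group 2 (M1>M2, sort desc M2): ['J3']
Sequence: J1 → J2 → J3
Makespan calculation:
  J1: M1 done=1, M2 done=10
  J2: M1 done=3, M2 done=15
  J3: M1 done=8, M2 done=17
= Sequence: J1 → J2 → J3, Makespan: 17


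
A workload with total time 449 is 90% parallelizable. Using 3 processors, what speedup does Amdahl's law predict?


Amdahl's law: T_p = T × ((1-p) + p/N)
= 449 × ((1-0.9) + 0.9/3)
= 449 × (0.10 + 0.3000)
= 449 × 0.4000
= 179.60
Speedup = 449/179.60
= 2.50×


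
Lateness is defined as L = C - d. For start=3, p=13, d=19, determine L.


Completion = 3 + 13 = 16
Lateness = C - d = 16 - 19
= -3


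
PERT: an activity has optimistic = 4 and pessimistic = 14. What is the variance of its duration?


σ² = ((p - o) / 6)² = (p - o)² / 36
= (14 - 4)² / 36
= 10² / 36
= 100 / 36
= 2.7778


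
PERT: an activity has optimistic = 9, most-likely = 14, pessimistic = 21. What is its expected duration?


te = (o + 4m + p) / 6
= (9 + 4×14 + 21) / 6
= (9 + 56 + 21) / 6
= 86 / 6
= 14.33


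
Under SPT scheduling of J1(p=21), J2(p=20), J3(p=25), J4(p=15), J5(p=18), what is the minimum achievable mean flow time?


SPT order: J4 → J5 → J2 → J1 → J3
Completion times:
  J4: C=15
  J5: C=33
  J2: C=53
  J1: C=74
  J3: C=99
Sum = 274, n = 5
Mean flow = 274/5
= 54.80


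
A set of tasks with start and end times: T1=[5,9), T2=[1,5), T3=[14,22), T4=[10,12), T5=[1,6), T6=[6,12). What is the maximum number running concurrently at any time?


Check each time point for overlaps:
  t=1: 2 tasks active (T2, T5)
Max concurrent = 2


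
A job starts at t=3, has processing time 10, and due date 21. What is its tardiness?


Completion = start + processing = 3 + 10 = 13
Tardiness = max(0, C - d) = max(0, 13 - 21)
= max(0, -8)
= 0


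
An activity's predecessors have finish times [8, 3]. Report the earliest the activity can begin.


ES = max of all predecessor completion times
Predecessors: [8, 3]
ES = max(8, 3)
= 8


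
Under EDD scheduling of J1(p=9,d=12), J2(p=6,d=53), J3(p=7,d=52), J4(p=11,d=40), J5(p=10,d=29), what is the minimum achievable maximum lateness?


EDD order: J1 → J5 → J4 → J3 → J2
Completion and lateness:
  J1: C=9, d=12, L=9-12=-3
  J5: C=19, d=29, L=19-29=-10
  J4: C=30, d=40, L=30-40=-10
  J3: C=37, d=52, L=37-52=-15
  J2: C=43, d=53, L=43-53=-10
Lmax = max(-3, -10, -10, -15, -10)
= -3


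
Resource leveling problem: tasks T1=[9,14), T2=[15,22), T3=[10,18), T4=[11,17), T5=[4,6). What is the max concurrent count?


Check each time point for overlaps:
  t=11: 3 tasks active (T1, T3, T4)
Max concurrent = 3


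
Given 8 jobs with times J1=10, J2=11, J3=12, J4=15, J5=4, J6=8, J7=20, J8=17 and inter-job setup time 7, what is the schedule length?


Makespan = Σ processing + (n-1) × setup
= (10 + 11 + 12 + 15 + 4 + 8 + 20 + 17) + (8-1)×7
= 97 + 49
= 146 time units


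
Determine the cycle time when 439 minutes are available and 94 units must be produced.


Cycle time = available time / demand
= 439 / 94
= 4.67 min/unit


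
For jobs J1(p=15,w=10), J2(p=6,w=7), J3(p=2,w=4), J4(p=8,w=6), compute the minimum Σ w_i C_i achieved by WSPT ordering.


WSPT order (by p/w): J3 → J2 → J4 → J1
  J3: C=2, w·C=4×2=8
  J2: C=8, w·C=7×8=56
  J4: C=16, w·C=6×16=96
  J1: C=31, w·C=10×31=310
Σ w·C = 470
= 470


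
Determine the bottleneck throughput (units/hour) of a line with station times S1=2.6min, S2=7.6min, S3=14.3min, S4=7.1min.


Bottleneck = longest station time
Station times: [2.6, 7.6, 14.3, 7.1]
Max = 14.3 min
Rate = 60 / 14.3
= 4.20 units/hour (bottleneck: 14.3min)


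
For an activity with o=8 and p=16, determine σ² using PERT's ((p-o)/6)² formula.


σ² = ((p - o) / 6)² = (p - o)² / 36
= (16 - 8)² / 36
= 8² / 36
= 64 / 36
= 1.7778


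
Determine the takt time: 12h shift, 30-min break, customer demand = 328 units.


Available = 12×60 - 30 = 690 min
Takt time = 690 / 328
= 2.10 min/unit


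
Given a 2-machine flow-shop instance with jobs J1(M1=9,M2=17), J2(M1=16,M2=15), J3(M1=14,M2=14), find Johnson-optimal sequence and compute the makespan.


Johnson's rule:
Group 1 (M1≤M2, sort by M1): ['J1', 'J3']
Group 2 (M1>M2, sort desc M2): ['J2']
Sequence: J1 → J3 → J2
Makespan calculation:
  J1: M1 done=9, M2 done=26
  J3: M1 done=23, M2 done=40
  J2: M1 done=39, M2 done=55
= Sequence: J1 → J3 → J2, Makespan: 55


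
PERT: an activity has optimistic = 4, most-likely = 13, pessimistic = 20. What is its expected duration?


te = (o + 4m + p) / 6
= (4 + 4×13 + 20) / 6
= (4 + 52 + 20) / 6
= 76 / 6
= 12.67


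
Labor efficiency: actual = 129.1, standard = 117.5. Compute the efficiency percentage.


Efficiency = (actual / standard) × 100
= (129.1 / 117.5) × 100
= 109.9%


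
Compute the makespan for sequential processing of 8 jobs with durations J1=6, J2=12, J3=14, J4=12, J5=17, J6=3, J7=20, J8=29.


Sequential makespan: sum all processing times
= 6 + 12 + 14 + 12 + 17 + 3 + 20 + 29
= 113 time units


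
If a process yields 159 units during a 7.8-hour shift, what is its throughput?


Throughput = units / time
= 159 / 7.8
= 20.4 units/hour


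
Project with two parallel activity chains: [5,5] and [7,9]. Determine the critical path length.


Path A: 5 + 5 = 10
Path B: 7 + 9 = 16
Critical path = longest = max(10, 16)
= 16 (Path B)


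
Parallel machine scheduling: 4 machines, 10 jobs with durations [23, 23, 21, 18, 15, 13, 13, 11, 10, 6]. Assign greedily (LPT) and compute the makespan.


Jobs (LPT sorted): [23, 23, 21, 18, 15, 13, 13, 11, 10, 6]
Machines: 4
  J=23 → Machine 1 (load: 0+23=23)
  J=23 → Machine 2 (load: 0+23=23)
  J=21 → Machine 3 (load: 0+21=21)
  J=18 → Machine 4 (load: 0+18=18)
  J=15 → Machine 4 (load: 18+15=33)
  J=13 → Machine 3 (load: 21+13=34)
  J=13 → Machine 1 (load: 23+13=36)
  J=11 → Machine 2 (load: 23+11=34)
  J=10 → Machine 4 (load: 33+10=43)
  J=6 → Machine 2 (load: 34+6=40)
Machine loads: [36, 40, 34, 43]
Makespan = max = 43 time units


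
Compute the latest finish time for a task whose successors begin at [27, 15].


LF = min of all successor start times
Successors start at: [27, 15]
LF = min(27, 15)
= 15


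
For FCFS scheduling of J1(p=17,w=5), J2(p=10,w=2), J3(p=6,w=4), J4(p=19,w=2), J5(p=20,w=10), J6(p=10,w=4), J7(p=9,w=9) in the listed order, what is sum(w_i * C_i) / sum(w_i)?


Completion times:
  J1: C=17, w×C=5×17=85
  J2: C=27, w×C=2×27=54
  J3: C=33, w×C=4×33=132
  J4: C=52, w×C=2×52=104
  J5: C=72, w×C=10×72=720
  J6: C=82, w×C=4×82=328
  J7: C=91, w×C=9×91=819
Sum w×C = 2242
Sum w = 36
Weighted avg = 2242/36
= 62.28


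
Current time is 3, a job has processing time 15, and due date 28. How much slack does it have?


Slack = due - current_time - processing
= 28 - 3 - 15
= 10


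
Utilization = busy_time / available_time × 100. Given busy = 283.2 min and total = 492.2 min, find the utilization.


Utilization = busy / total × 100
= 283.2 / 492.2 × 100
= 57.5%


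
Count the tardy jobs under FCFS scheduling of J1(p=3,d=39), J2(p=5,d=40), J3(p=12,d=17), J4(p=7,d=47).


Completion vs due date:
  J1: C=3, d=39 → on time
  J2: C=8, d=40 → on time
  J3: C=20, d=17 → TARDY
  J4: C=27, d=47 → on time
Tardy jobs: J3
Count = 1


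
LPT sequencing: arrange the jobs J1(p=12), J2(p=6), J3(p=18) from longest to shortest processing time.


LPT: sort by longest processing time first
  J3: p=18
  J1: p=12
  J2: p=6
Order: J3 → J1 → J2


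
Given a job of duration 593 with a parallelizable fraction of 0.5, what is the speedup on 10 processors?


Amdahl's law: T_p = T × ((1-p) + p/N)
= 593 × ((1-0.5) + 0.5/10)
= 593 × (0.50 + 0.0500)
= 593 × 0.5500
= 326.15
Speedup = 593/326.15
= 1.82×


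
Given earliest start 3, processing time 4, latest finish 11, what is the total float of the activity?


EF = ES + duration = 3 + 4 = 7
LS = LF - duration = 11 - 4 = 7
Total Float = LF - EF = 11 - 7
(or LS - ES = 7 - 3)
= 4


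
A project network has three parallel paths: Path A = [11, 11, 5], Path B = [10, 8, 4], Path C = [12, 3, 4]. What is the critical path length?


Path A: 11 + 11 + 5 = 27
Path B: 10 + 8 + 4 = 22
Path C: 12 + 3 + 4 = 19
Critical path = longest = max(27, 22, 19)
= 27 (Path A)


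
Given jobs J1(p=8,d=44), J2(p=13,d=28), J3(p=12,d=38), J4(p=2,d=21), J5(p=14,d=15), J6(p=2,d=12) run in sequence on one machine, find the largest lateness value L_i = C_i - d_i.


Lateness per job (L = C - d):
  J1: C=8, d=44, L=-36
  J2: C=21, d=28, L=-7
  J3: C=33, d=38, L=-5
  J4: C=35, d=21, L=14
  J5: C=49, d=15, L=34
  J6: C=51, d=12, L=39
Lmax = max(-36, -7, -5, 14, 34, 39)
= 39


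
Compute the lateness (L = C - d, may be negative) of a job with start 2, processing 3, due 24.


Completion = 2 + 3 = 5
Lateness = C - d = 5 - 24
= -19


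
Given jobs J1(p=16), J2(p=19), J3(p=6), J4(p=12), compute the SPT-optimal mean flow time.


SPT order: J3 → J4 → J1 → J2
Completion times:
  J3: C=6
  J4: C=18
  J1: C=34
  J2: C=53
Sum = 111, n = 4
Mean flow = 111/4
= 27.75


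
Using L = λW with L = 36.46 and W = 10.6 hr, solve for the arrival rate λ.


Little's law: L = λW → λ = L / W
= 36.46 / 10.6
= 3.44 per hour


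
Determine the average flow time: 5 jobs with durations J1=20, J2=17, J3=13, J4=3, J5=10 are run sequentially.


Completion times:
  J1: completes at 20
  J2: completes at 37
  J3: completes at 50
  J4: completes at 53
  J5: completes at 63
Sum = 223
Average = 223/5
= 44.60


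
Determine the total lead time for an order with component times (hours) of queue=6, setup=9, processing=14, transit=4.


Lead time = queue + setup + processing + transit
= 6 + 9 + 14 + 4
= 33 hours


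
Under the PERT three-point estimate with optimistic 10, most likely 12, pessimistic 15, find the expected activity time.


te = (o + 4m + p) / 6
= (10 + 4×12 + 15) / 6
= (10 + 48 + 15) / 6
= 73 / 6
= 12.17


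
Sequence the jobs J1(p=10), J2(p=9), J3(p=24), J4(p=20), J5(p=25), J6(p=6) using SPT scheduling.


SPT: sort by shortest processing time
  J6: p=6
  J2: p=9
  J1: p=10
  J4: p=20
  J3: p=24
  J5: p=25
Order: J6 → J2 → J1 → J4 → J3 → J5


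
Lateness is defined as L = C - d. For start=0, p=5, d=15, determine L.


Completion = 0 + 5 = 5
Lateness = C - d = 5 - 15
= -10


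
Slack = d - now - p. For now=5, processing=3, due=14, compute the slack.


Slack = due - current_time - processing
= 14 - 5 - 3
= 6


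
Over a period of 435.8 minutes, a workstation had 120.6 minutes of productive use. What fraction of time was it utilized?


Utilization = busy / total × 100
= 120.6 / 435.8 × 100
= 27.7%


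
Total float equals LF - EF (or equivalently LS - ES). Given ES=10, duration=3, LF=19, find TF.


EF = ES + duration = 10 + 3 = 13
LS = LF - duration = 19 - 3 = 16
Total Float = LF - EF = 19 - 13
(or LS - ES = 16 - 10)
= 6


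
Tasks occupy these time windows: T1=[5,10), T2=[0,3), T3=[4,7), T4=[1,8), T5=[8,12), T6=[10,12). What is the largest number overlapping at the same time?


Check each time point for overlaps:
  t=5: 3 tasks active (T1, T3, T4)
Max concurrent = 3


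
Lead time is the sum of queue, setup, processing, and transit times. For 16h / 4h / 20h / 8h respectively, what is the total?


Lead time = queue + setup + processing + transit
= 16 + 4 + 20 + 8
= 48 hours


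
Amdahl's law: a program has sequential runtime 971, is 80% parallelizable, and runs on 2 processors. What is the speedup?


Amdahl's law: T_p = T × ((1-p) + p/N)
= 971 × ((1-0.8) + 0.8/2)
= 971 × (0.20 + 0.4000)
= 971 × 0.6000
= 582.60
Speedup = 971/582.60
= 1.67×


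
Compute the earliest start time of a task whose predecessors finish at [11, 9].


ES = max of all predecessor completion times
Predecessors: [11, 9]
ES = max(11, 9)
= 11


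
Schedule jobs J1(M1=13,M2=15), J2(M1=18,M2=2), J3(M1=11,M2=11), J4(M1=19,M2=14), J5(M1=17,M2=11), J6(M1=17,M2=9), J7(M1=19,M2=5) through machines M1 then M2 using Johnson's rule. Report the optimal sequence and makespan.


Johnson's rule:
Group 1 (M1≤M2, sort by M1): ['J3', 'J1']
Group 2 (M1>M2, sort desc M2): ['J4', 'J5', 'J6', 'J7', 'J2']
Sequence: J3 → J1 → J4 → J5 → J6 → J7 → J2
Makespan calculation:
  J3: M1 done=11, M2 done=22
  J1: M1 done=24, M2 done=39
  J4: M1 done=43, M2 done=57
  J5: M1 done=60, M2 done=71
  J6: M1 done=77, M2 done=86
  J7: M1 done=96, M2 done=101
  J2: M1 done=114, M2 done=116
= Sequence: J3 → J1 → J4 → J5 → J6 → J7 → J2, Makespan: 116


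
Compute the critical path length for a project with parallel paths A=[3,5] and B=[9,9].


Path A: 3 + 5 = 8
Path B: 9 + 9 = 18
Critical path = longest = max(8, 18)
= 18 (Path B)


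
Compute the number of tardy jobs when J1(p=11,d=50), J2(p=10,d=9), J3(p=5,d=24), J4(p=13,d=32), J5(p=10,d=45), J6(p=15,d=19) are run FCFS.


Completion vs due date:
  J1: C=11, d=50 → on time
  J2: C=21, d=9 → TARDY
  J3: C=26, d=24 → TARDY
  J4: C=39, d=32 → TARDY
  J5: C=49, d=45 → TARDY
  J6: C=64, d=19 → TARDY
Tardy jobs: J2, J3, J4, J5, J6
Count = 5


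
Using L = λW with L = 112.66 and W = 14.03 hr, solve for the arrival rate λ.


Little's law: L = λW → λ = L / W
= 112.66 / 14.03
= 8.03 per hour


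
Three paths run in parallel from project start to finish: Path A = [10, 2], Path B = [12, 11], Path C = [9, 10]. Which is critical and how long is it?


Path A: 10 + 2 = 12
Path B: 12 + 11 = 23
Path C: 9 + 10 = 19
Critical path = longest = max(12, 23, 19)
= 23 (Path B)


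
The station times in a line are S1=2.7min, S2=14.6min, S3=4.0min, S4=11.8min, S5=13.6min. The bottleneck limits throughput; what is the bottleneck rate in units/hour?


Bottleneck = longest station time
Station times: [2.7, 14.6, 4.0, 11.8, 13.6]
Max = 14.6 min
Rate = 60 / 14.6
= 4.11 units/hour (bottleneck: 14.6min)


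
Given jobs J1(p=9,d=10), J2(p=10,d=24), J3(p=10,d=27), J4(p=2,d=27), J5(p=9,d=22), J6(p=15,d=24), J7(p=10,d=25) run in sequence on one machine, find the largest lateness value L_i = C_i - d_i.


Lateness per job (L = C - d):
  J1: C=9, d=10, L=-1
  J2: C=19, d=24, L=-5
  J3: C=29, d=27, L=2
  J4: C=31, d=27, L=4
  J5: C=40, d=22, L=18
  J6: C=55, d=24, L=31
  J7: C=65, d=25, L=40
Lmax = max(-1, -5, 2, 4, 18, 31, 40)
= 40


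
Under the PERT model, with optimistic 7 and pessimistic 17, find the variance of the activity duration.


σ² = ((p - o) / 6)² = (p - o)² / 36
= (17 - 7)² / 36
= 10² / 36
= 100 / 36
= 2.7778


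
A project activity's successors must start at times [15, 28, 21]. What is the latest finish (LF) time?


LF = min of all successor start times
Successors start at: [15, 28, 21]
LF = min(15, 28, 21)
= 15


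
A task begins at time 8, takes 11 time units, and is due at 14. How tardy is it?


Completion = start + processing = 8 + 11 = 19
Tardiness = max(0, C - d) = max(0, 19 - 14)
= max(0, 5)
= 5


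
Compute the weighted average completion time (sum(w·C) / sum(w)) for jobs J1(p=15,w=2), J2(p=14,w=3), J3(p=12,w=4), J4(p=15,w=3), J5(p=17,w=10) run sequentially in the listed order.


Completion times:
  J1: C=15, w×C=2×15=30
  J2: C=29, w×C=3×29=87
  J3: C=41, w×C=4×41=164
  J4: C=56, w×C=3×56=168
  J5: C=73, w×C=10×73=730
Sum w×C = 1179
Sum w = 22
Weighted avg = 1179/22
= 53.59


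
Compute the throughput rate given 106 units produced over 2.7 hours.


Throughput = units / time
= 106 / 2.7
= 39.3 units/hour


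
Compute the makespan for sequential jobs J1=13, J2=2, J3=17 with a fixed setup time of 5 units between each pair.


Makespan = Σ processing + (n-1) × setup
= (13 + 2 + 17) + (3-1)×5
= 32 + 10
= 42 time units


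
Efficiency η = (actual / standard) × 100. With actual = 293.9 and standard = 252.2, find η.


Efficiency = (actual / standard) × 100
= (293.9 / 252.2) × 100
= 116.5%


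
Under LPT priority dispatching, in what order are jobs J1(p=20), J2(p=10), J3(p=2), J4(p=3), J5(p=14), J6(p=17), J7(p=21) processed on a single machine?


LPT: sort by longest processing time first
  J7: p=21
  J1: p=20
  J6: p=17
  J5: p=14
  J2: p=10
  J4: p=3
  J3: p=2
Order: J7 → J1 → J6 → J5 → J2 → J4 → J3


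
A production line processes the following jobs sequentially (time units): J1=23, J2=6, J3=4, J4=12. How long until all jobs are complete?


Sequential makespan: sum all processing times
= 23 + 6 + 4 + 12
= 45 time units


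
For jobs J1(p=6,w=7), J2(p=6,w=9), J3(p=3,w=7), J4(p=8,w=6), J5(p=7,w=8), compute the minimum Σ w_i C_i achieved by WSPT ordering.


WSPT order (by p/w): J3 → J2 → J1 → J5 → J4
  J3: C=3, w·C=7×3=21
  J2: C=9, w·C=9×9=81
  J1: C=15, w·C=7×15=105
  J5: C=22, w·C=8×22=176
  J4: C=30, w·C=6×30=180
Σ w·C = 563
= 563


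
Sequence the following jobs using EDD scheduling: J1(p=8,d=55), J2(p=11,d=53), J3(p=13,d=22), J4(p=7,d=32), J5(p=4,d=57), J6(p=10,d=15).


EDD: sort by earliest due date
  J6: d=15, p=10
  J3: d=22, p=13
  J4: d=32, p=7
  J2: d=53, p=11
  J1: d=55, p=8
  J5: d=57, p=4
Order: J6 → J3 → J4 → J2 → J1 → J5


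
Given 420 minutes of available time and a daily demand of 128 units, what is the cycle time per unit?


Cycle time = available time / demand
= 420 / 128
= 3.28 min/unit


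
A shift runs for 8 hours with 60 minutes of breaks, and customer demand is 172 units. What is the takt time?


Available = 8×60 - 60 = 420 min
Takt time = 420 / 172
= 2.44 min/unit


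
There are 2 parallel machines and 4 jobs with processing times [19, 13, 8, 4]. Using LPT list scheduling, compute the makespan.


Jobs (LPT sorted): [19, 13, 8, 4]
Machines: 2
  J=19 → Machine 1 (load: 0+19=19)
  J=13 → Machine 2 (load: 0+13=13)
  J=8 → Machine 2 (load: 13+8=21)
  J=4 → Machine 1 (load: 19+4=23)
Machine loads: [23, 21]
Makespan = max = 23 time units


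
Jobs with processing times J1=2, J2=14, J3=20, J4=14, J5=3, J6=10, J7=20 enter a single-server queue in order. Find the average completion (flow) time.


Completion times:
  J1: completes at 2
  J2: completes at 16
  J3: completes at 36
  J4: completes at 50
  J5: completes at 53
  J6: completes at 63
  J7: completes at 83
Sum = 303
Average = 303/7
= 43.29


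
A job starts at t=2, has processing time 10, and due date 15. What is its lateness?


Completion = 2 + 10 = 12
Lateness = C - d = 12 - 15
= -3


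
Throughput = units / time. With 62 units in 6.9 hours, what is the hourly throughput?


Throughput = units / time
= 62 / 6.9
= 9.0 units/hour


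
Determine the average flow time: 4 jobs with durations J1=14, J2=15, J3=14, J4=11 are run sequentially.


Completion times:
  J1: completes at 14
  J2: completes at 29
  J3: completes at 43
  J4: completes at 54
Sum = 140
Average = 140/4
= 35.00


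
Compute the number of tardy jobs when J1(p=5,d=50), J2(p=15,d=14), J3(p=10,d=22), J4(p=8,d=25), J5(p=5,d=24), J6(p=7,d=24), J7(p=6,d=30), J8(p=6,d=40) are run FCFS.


Completion vs due date:
  J1: C=5, d=50 → on time
  J2: C=20, d=14 → TARDY
  J3: C=30, d=22 → TARDY
  J4: C=38, d=25 → TARDY
  J5: C=43, d=24 → TARDY
  J6: C=50, d=24 → TARDY
  J7: C=56, d=30 → TARDY
  J8: C=62, d=40 → TARDY
Tardy jobs: J2, J3, J4, J5, J6, J7, J8
Count = 7


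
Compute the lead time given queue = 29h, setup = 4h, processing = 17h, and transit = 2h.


Lead time = queue + setup + processing + transit
= 29 + 4 + 17 + 2
= 52 hours


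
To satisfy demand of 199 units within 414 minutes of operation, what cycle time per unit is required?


Cycle time = available time / demand
= 414 / 199
= 2.08 min/unit


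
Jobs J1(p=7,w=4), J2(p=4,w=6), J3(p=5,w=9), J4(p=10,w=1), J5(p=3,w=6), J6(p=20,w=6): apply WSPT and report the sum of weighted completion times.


WSPT order (by p/w): J5 → J3 → J2 → J1 → J6 → J4
  J5: C=3, w·C=6×3=18
  J3: C=8, w·C=9×8=72
  J2: C=12, w·C=6×12=72
  J1: C=19, w·C=4×19=76
  J6: C=39, w·C=6×39=234
  J4: C=49, w·C=1×49=49
Σ w·C = 521
= 521


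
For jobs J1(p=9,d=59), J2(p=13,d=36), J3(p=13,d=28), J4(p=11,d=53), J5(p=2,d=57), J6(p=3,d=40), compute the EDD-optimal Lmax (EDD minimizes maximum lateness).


EDD order: J3 → J2 → J6 → J4 → J5 → J1
Completion and lateness:
  J3: C=13, d=28, L=13-28=-15
  J2: C=26, d=36, L=26-36=-10
  J6: C=29, d=40, L=29-40=-11
  J4: C=40, d=53, L=40-53=-13
  J5: C=42, d=57, L=42-57=-15
  J1: C=51, d=59, L=51-59=-8
Lmax = max(-15, -10, -11, -13, -15, -8)
= -8


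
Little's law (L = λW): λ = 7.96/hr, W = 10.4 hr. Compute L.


Little's law: L = λ × W
= 7.96 × 10.4
= 82.78


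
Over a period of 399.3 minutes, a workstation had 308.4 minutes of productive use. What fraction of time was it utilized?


Utilization = busy / total × 100
= 308.4 / 399.3 × 100
= 77.2%


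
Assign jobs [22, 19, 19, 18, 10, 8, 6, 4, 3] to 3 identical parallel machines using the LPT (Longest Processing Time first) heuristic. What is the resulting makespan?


Jobs (LPT sorted): [22, 19, 19, 18, 10, 8, 6, 4, 3]
Machines: 3
  J=22 → Machine 1 (load: 0+22=22)
  J=19 → Machine 2 (load: 0+19=19)
  J=19 → Machine 3 (load: 0+19=19)
  J=18 → Machine 2 (load: 19+18=37)
  J=10 → Machine 3 (load: 19+10=29)
  J=8 → Machine 1 (load: 22+8=30)
  J=6 → Machine 3 (load: 29+6=35)
  J=4 → Machine 1 (load: 30+4=34)
  J=3 → Machine 1 (load: 34+3=37)
Machine loads: [37, 37, 35]
Makespan = max = 37 time units


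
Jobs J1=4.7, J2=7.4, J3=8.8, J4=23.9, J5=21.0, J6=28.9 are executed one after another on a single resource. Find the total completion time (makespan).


Sequential makespan: sum all processing times
= 4.7 + 7.4 + 8.8 + 23.9 + 21.0 + 28.9
= 94.7 time units


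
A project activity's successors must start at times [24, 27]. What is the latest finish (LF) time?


LF = min of all successor start times
Successors start at: [24, 27]
LF = min(24, 27)
= 24


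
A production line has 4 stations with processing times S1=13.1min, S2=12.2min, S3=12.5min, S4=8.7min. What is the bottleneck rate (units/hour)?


Bottleneck = longest station time
Station times: [13.1, 12.2, 12.5, 8.7]
Max = 13.1 min
Rate = 60 / 13.1
= 4.58 units/hour (bottleneck: 13.1min)


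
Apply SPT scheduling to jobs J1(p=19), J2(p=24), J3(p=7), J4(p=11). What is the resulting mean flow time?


SPT order: J3 → J4 → J1 → J2
Completion times:
  J3: C=7
  J4: C=18
  J1: C=37
  J2: C=61
Sum = 123, n = 4
Mean flow = 123/4
= 30.75


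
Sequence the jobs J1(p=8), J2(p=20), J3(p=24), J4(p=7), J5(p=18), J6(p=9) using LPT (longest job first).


LPT: sort by longest processing time first
  J3: p=24
  J2: p=20
  J5: p=18
  J6: p=9
  J1: p=8
  J4: p=7
Order: J3 → J2 → J5 → J6 → J1 → J4


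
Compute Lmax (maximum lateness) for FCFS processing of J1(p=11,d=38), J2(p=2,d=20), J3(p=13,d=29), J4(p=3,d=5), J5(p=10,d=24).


Lateness per job (L = C - d):
  J1: C=11, d=38, L=-27
  J2: C=13, d=20, L=-7
  J3: C=26, d=29, L=-3
  J4: C=29, d=5, L=24
  J5: C=39, d=24, L=15
Lmax = max(-27, -7, -3, 24, 15)
= 24


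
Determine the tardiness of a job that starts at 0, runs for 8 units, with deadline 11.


Completion = start + processing = 0 + 8 = 8
Tardiness = max(0, C - d) = max(0, 8 - 11)
= max(0, -3)
= 0


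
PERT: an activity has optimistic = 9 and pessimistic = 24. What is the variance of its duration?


σ² = ((p - o) / 6)² = (p - o)² / 36
= (24 - 9)² / 36
= 15² / 36
= 225 / 36
= 6.2500


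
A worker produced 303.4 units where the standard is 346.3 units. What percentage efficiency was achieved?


Efficiency = (actual / standard) × 100
= (303.4 / 346.3) × 100
= 87.6%


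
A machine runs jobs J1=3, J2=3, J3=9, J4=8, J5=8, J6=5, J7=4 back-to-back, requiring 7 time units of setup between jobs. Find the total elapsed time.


Makespan = Σ processing + (n-1) × setup
= (3 + 3 + 9 + 8 + 8 + 5 + 4) + (7-1)×7
= 40 + 42
= 82 time units


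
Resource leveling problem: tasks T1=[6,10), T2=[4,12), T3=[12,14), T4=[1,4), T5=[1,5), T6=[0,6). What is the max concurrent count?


Check each time point for overlaps:
  t=1: 3 tasks active (T4, T5, T6)
Max concurrent = 3


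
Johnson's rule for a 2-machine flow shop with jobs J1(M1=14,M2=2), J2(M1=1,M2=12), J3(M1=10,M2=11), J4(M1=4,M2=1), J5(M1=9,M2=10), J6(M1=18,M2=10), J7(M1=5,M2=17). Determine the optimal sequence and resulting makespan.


Johnson's rule:
Group 1 (M1≤M2, sort by M1): ['J2', 'J7', 'J5', 'J3']
Group 2 (M1>M2, sort desc M2): ['J6', 'J1', 'J4']
Sequence: J2 → J7 → J5 → J3 → J6 → J1 → J4
Makespan calculation:
  J2: M1 done=1, M2 done=13
  J7: M1 done=6, M2 done=30
  J5: M1 done=15, M2 done=40
  J3: M1 done=25, M2 done=51
  J6: M1 done=43, M2 done=61
  J1: M1 done=57, M2 done=63
  J4: M1 done=61, M2 done=64
= Sequence: J2 → J7 → J5 → J3 → J6 → J1 → J4, Makespan: 64


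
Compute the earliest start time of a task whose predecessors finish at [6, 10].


ES = max of all predecessor completion times
Predecessors: [6, 10]
ES = max(6, 10)
= 10


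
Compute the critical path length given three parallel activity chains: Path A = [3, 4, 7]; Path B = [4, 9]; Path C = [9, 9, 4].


Path A: 3 + 4 + 7 = 14
Path B: 4 + 9 = 13
Path C: 9 + 9 + 4 = 22
Critical path = longest = max(14, 13, 22)
= 22 (Path C)


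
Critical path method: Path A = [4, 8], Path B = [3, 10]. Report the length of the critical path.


Path A: 4 + 8 = 12
Path B: 3 + 10 = 13
Critical path = longest = max(12, 13)
= 13 (Path B)


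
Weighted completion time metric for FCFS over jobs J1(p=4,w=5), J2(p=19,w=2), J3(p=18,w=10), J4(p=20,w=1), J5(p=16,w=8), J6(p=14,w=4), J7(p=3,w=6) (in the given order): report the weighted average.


Completion times:
  J1: C=4, w×C=5×4=20
  J2: C=23, w×C=2×23=46
  J3: C=41, w×C=10×41=410
  J4: C=61, w×C=1×61=61
  J5: C=77, w×C=8×77=616
  J6: C=91, w×C=4×91=364
  J7: C=94, w×C=6×94=564
Sum w×C = 2081
Sum w = 36
Weighted avg = 2081/36
= 57.81


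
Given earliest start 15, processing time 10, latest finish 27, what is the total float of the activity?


EF = ES + duration = 15 + 10 = 25
LS = LF - duration = 27 - 10 = 17
Total Float = LF - EF = 27 - 25
(or LS - ES = 17 - 15)
= 2


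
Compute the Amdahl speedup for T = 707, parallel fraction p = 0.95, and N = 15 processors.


Amdahl's law: T_p = T × ((1-p) + p/N)
= 707 × ((1-0.95) + 0.95/15)
= 707 × (0.05 + 0.0633)
= 707 × 0.1133
= 80.13
Speedup = 707/80.13
= 8.82×


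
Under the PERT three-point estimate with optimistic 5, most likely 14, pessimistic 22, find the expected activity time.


te = (o + 4m + p) / 6
= (5 + 4×14 + 22) / 6
= (5 + 56 + 22) / 6
= 83 / 6
= 13.83


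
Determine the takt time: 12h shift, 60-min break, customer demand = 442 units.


Available = 12×60 - 60 = 660 min
Takt time = 660 / 442
= 1.49 min/unit


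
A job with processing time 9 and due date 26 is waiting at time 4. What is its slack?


Slack = due - current_time - processing
= 26 - 4 - 9
= 13


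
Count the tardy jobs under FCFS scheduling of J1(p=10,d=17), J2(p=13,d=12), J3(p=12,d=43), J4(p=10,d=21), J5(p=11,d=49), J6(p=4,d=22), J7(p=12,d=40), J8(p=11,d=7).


Completion vs due date:
  J1: C=10, d=17 → on time
  J2: C=23, d=12 → TARDY
  J3: C=35, d=43 → on time
  J4: C=45, d=21 → TARDY
  J5: C=56, d=49 → TARDY
  J6: C=60, d=22 → TARDY
  J7: C=72, d=40 → TARDY
  J8: C=83, d=7 → TARDY
Tardy jobs: J2, J4, J5, J6, J7, J8
Count = 6


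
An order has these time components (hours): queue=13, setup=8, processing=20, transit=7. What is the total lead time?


Lead time = queue + setup + processing + transit
= 13 + 8 + 20 + 7
= 48 hours


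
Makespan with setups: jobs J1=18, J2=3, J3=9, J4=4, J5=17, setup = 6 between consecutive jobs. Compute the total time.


Makespan = Σ processing + (n-1) × setup
= (18 + 3 + 9 + 4 + 17) + (5-1)×6
= 51 + 24
= 75 time units


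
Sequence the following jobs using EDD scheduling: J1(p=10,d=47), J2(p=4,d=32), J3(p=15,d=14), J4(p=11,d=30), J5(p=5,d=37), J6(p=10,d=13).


EDD: sort by earliest due date
  J6: d=13, p=10
  J3: d=14, p=15
  J4: d=30, p=11
  J2: d=32, p=4
  J5: d=37, p=5
  J1: d=47, p=10
Order: J6 → J3 → J4 → J2 → J5 → J1


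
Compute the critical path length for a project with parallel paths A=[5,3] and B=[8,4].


Path A: 5 + 3 = 8
Path B: 8 + 4 = 12
Critical path = longest = max(8, 12)
= 12 (Path B)


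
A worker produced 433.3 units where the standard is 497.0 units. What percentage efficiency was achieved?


Efficiency = (actual / standard) × 100
= (433.3 / 497.0) × 100
= 87.2%


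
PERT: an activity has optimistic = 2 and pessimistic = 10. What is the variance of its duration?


σ² = ((p - o) / 6)² = (p - o)² / 36
= (10 - 2)² / 36
= 8² / 36
= 64 / 36
= 1.7778


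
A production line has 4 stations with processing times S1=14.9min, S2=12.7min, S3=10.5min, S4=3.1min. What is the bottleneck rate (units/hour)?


Bottleneck = longest station time
Station times: [14.9, 12.7, 10.5, 3.1]
Max = 14.9 min
Rate = 60 / 14.9
= 4.03 units/hour (bottleneck: 14.9min)


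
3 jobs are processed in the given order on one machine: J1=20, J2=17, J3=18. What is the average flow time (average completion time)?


Completion times:
  J1: completes at 20
  J2: completes at 37
  J3: completes at 55
Sum = 112
Average = 112/3
= 37.33


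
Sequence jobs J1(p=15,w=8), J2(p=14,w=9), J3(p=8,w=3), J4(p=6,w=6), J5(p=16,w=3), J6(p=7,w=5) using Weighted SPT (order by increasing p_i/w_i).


WSPT (Smith's rule): sort by p/w ascending
  J4: p/w = 6/6 = 1.000
  J6: p/w = 7/5 = 1.400
  J2: p/w = 14/9 = 1.556
  J1: p/w = 15/8 = 1.875
  J3: p/w = 8/3 = 2.667
  J5: p/w = 16/3 = 5.333
Order: J4 → J6 → J2 → J1 → J3 → J5


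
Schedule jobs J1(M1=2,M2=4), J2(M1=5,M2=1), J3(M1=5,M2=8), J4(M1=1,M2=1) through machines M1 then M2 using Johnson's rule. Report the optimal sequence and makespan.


Johnson's rule:
Group 1 (M1≤M2, sort by M1): ['J4', 'J1', 'J3']
Group 2 (M1>M2, sort desc M2): ['J2']
Sequence: J4 → J1 → J3 → J2
Makespan calculation:
  J4: M1 done=1, M2 done=2
  J1: M1 done=3, M2 done=7
  J3: M1 done=8, M2 done=16
  J2: M1 done=13, M2 done=17
= Sequence: J4 → J1 → J3 → J2, Makespan: 17


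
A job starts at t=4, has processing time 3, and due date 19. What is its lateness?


Completion = 4 + 3 = 7
Lateness = C - d = 7 - 19
= -12


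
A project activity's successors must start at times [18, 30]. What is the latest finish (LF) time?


LF = min of all successor start times
Successors start at: [18, 30]
LF = min(18, 30)
= 18


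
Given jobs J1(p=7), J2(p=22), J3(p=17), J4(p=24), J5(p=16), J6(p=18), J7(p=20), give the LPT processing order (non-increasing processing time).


LPT: sort by longest processing time first
  J4: p=24
  J2: p=22
  J7: p=20
  J6: p=18
  J3: p=17
  J5: p=16
  J1: p=7
Order: J4 → J2 → J7 → J6 → J3 → J5 → J1


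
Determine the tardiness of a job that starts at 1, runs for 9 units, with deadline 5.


Completion = start + processing = 1 + 9 = 10
Tardiness = max(0, C - d) = max(0, 10 - 5)
= max(0, 5)
= 5


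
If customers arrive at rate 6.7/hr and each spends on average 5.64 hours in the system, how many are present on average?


Little's law: L = λ × W
= 6.7 × 5.64
= 37.79


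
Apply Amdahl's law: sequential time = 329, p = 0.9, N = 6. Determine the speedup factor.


Amdahl's law: T_p = T × ((1-p) + p/N)
= 329 × ((1-0.9) + 0.9/6)
= 329 × (0.10 + 0.1500)
= 329 × 0.2500
= 82.25
Speedup = 329/82.25
= 4.00×


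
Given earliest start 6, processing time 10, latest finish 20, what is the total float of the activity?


EF = ES + duration = 6 + 10 = 16
LS = LF - duration = 20 - 10 = 10
Total Float = LF - EF = 20 - 16
(or LS - ES = 10 - 6)
= 4


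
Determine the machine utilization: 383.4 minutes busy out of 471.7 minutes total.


Utilization = busy / total × 100
= 383.4 / 471.7 × 100
= 81.3%


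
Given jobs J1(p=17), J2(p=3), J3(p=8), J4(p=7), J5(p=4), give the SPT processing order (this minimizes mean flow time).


SPT: sort by shortest processing time
  J2: p=3
  J5: p=4
  J4: p=7
  J3: p=8
  J1: p=17
Order: J2 → J5 → J4 → J3 → J1


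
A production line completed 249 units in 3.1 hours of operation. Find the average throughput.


Throughput = units / time
= 249 / 3.1
= 80.3 units/hour


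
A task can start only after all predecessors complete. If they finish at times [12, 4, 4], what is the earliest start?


ES = max of all predecessor completion times
Predecessors: [12, 4, 4]
ES = max(12, 4, 4)
= 12
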